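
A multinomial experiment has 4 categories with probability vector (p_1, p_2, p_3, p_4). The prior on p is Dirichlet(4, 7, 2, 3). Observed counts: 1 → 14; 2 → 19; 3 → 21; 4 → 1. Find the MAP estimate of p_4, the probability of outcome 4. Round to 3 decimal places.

The posterior is Dirichlet(αᵢ + nᵢ) = Dirichlet(18, 26, 23, 4).
For a Dirichlet(a₁,…,a_K) with all aᵢ > 1, the mode has j-th component (aⱼ − 1)/(Σaᵢ − K).
Here Σaᵢ = 71 and K = 4, so p_4 = (4 − 1)/(71 − 4) = 3/67 ≈ 0.045.

MAP estimate: 0.045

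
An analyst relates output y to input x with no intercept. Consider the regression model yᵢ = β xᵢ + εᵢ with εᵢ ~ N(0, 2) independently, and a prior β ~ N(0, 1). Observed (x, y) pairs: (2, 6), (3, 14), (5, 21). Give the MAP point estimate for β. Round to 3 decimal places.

log p(β | y) = −Σ(yᵢ − βxᵢ)²/(2·2) − β²/(2·1) + const.
Setting the derivative to zero: Σxᵢ(yᵢ − βxᵢ)/2 − β/1 = 0, so β = Σxᵢyᵢ / (Σxᵢ² + σ²/τ²).
Σxᵢyᵢ = 2·6 + 3·14 + 5·21 = 159; Σxᵢ² = 38; σ²/τ² = 2.
β̂_MAP = 159 / (38 + 2) = 159/40 ≈ 3.975.

β̂_MAP = 3.975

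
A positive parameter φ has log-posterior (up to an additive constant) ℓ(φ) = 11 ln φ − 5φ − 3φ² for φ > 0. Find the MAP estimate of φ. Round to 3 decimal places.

φ̂_MAP = 1.000

ℓ'(φ) = 11/φ − 5 − 6φ. Setting this to zero and multiplying by φ: 6φ² + 5φ − 11 = 0.
φ = (−5 + √(5² + 4·6·11)) / (2·6) = (−5 + √289) / 12 = (−5 + 17)/12 = 1.
ℓ''(φ) = −11/φ² − 6 < 0, confirming a maximum.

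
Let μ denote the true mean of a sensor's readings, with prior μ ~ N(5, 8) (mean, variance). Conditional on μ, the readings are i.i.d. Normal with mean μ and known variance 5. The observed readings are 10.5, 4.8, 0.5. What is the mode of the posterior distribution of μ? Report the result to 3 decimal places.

n = 3; x̄ = (10.5 + 4.8 + 0.5)/3 = 15.8/3 = 79/15 ≈ 5.2667.
For a Normal prior and Normal likelihood with known variance, the posterior is Normal; its mode equals its mean, the precision-weighted average.
Prior precision 1/σ₀² = 1/8 = 0.125; data precision n/σ² = 3/5 = 0.6.
μ̂ = (0.125·5 + 0.6·(79/15)) / (0.125 + 0.6) = 3.785/0.725 = 757/145 ≈ 5.221.

μ̂_MAP = 5.221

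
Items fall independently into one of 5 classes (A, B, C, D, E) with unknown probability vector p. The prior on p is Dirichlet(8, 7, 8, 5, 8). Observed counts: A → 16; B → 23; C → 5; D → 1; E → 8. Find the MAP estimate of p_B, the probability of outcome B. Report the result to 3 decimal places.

The posterior is Dirichlet(αᵢ + nᵢ) = Dirichlet(24, 30, 13, 6, 16).
For a Dirichlet(a₁,…,a_K) with all aᵢ > 1, the mode has j-th component (aⱼ − 1)/(Σaᵢ − K).
Here Σaᵢ = 89 and K = 5, so p_B = (30 − 1)/(89 − 5) = 29/84 ≈ 0.345.

MAP estimate of p_B = 0.345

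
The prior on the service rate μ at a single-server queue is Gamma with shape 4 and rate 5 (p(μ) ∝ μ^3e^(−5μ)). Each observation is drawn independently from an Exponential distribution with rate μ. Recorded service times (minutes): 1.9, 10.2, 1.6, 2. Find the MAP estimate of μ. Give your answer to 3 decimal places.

The Exponential(rate=μ) likelihood is ∝ μ^n e^(−μΣtᵢ). Here n = 4 and Σtᵢ = 1.9 + 10.2 + 1.6 + 2 = 15.7.
Posterior ∝ μ^3e^(−5μ) · μ^4e^(−15.7μ) = μ^7e^(−20.7μ), i.e. Gamma(8, 20.7).
Mode = (a−1)/b = 7/20.7 ≈ 0.338.

μ̂_MAP = 0.338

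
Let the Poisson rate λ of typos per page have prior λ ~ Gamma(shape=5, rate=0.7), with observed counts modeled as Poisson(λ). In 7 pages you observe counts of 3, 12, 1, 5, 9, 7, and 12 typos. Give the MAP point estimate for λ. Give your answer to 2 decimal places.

λ̂_MAP = 6.88

Σxᵢ = 3+12+1+5+9+7+12 = 49, with n = 7.
Posterior ∝ λ^4e^(−0.7λ) · λ^49e^(−7λ) = λ^53e^(−7.7λ), i.e. Gamma(shape=54, rate=7.7).
The mode of a Gamma(a, b) with a ≥ 1 (shape–rate) is (a−1)/b = 53/7.7 ≈ 6.88.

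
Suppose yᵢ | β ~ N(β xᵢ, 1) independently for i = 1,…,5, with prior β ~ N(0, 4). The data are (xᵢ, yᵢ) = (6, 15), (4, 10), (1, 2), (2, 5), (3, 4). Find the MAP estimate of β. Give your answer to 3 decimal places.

log p(β | y) = −Σ(yᵢ − βxᵢ)²/(2·1) − β²/(2·4) + const.
Setting the derivative to zero: Σxᵢ(yᵢ − βxᵢ)/1 − β/4 = 0, so β = Σxᵢyᵢ / (Σxᵢ² + σ²/τ²).
Σxᵢyᵢ = 6·15 + 4·10 + 1·2 + 2·5 + 3·4 = 154; Σxᵢ² = 66; σ²/τ² = 0.25.
β̂_MAP = 154 / (66 + 0.25) = 154/66.25 ≈ 2.325.

β̂_MAP = 2.325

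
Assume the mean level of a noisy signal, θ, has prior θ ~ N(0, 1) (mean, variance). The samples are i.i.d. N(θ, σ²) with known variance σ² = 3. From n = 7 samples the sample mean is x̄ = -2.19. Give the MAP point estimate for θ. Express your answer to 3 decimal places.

n = 7, x̄ = -2.19.
For a Normal prior and Normal likelihood with known variance, the posterior is Normal; its mode equals its mean, the precision-weighted average.
Prior precision 1/σ₀² = 1/1 = 1; data precision n/σ² = 7/3.
θ̂ = (1·0 + (7/3)·(-2.19)) / (1 + 7/3) = (-5.11)/(10/3) = -1.533.

θ̂_MAP = -1.533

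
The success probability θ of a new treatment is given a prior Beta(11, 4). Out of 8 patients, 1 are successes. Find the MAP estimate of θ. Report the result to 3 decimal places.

Prior: Beta(11, 4).
Data: 1 success in 8 trials. The binomial likelihood contributes θ(1−θ)^7, so the posterior is Beta(11+1, 4+7) = Beta(12, 11).
For Beta(a, b) with a, b > 1 the mode is (a−1)/(a+b−2) = 11/21 ≈ 0.524.

θ̂_MAP = 0.524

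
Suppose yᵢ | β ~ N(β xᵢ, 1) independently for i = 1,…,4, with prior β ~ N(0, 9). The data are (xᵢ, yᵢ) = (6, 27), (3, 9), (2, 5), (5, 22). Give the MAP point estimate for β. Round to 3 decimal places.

β̂_MAP = 4.169

log p(β | y) = −Σ(yᵢ − βxᵢ)²/(2·1) − β²/(2·9) + const.
Setting the derivative to zero: Σxᵢ(yᵢ − βxᵢ)/1 − β/9 = 0, so β = Σxᵢyᵢ / (Σxᵢ² + σ²/τ²).
Σxᵢyᵢ = 6·27 + 3·9 + 2·5 + 5·22 = 309; Σxᵢ² = 74; σ²/τ² = 1/9.
β̂_MAP = 309 / (74 + 1/9) = 309/(667/9) = 2781/667 ≈ 4.169.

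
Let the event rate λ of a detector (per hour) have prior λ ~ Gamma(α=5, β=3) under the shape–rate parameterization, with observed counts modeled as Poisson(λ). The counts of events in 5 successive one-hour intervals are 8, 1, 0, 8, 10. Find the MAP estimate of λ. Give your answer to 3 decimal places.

Σxᵢ = 8+1+0+8+10 = 27, with n = 5.
Posterior ∝ λ^4e^(−3λ) · λ^27e^(−5λ) = λ^31e^(−8λ), i.e. Gamma(shape=32, rate=8).
The mode of a Gamma(a, b) with a ≥ 1 (shape–rate) is (a−1)/b = 31/8 ≈ 3.875.

λ̂_MAP = 3.875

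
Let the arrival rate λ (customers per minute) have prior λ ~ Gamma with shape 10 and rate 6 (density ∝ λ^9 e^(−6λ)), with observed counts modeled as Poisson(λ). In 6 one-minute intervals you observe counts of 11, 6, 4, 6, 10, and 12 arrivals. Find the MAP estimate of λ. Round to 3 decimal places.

λ̂_MAP = 4.833

Σxᵢ = 11+6+4+6+10+12 = 49, with n = 6.
Posterior ∝ λ^9e^(−6λ) · λ^49e^(−6λ) = λ^58e^(−12λ), i.e. Gamma(shape=59, rate=12).
The mode of a Gamma(a, b) with a ≥ 1 (shape–rate) is (a−1)/b = 58/12 ≈ 4.833.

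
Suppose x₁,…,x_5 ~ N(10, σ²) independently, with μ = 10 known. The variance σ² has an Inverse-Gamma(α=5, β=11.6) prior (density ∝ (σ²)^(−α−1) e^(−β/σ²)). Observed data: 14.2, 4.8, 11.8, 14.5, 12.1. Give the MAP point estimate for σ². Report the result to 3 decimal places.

σ̂²_MAP = 5.634

Sum of squared deviations about the known mean: SS = (14.2−10)² + (4.8−10)² + (11.8−10)² + (14.5−10)² + (12.1−10)² = 72.58.
The Normal likelihood contributes (σ²)^(−n/2) exp(−SS/(2σ²)), so the posterior is Inverse-Gamma(α + n/2, β + SS/2) = Inverse-Gamma(7.5, 47.89).
The mode of Inverse-Gamma(a, b) is b/(a+1) = 47.89/8.5 ≈ 5.634.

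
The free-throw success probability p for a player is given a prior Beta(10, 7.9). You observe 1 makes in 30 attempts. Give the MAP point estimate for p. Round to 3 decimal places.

Prior: Beta(10, 7.9).
Data: 1 success in 30 trials. The binomial likelihood contributes p(1−p)^29, so the posterior is Beta(10+1, 7.9+29) = Beta(11, 36.9).
For Beta(a, b) with a, b > 1 the mode is (a−1)/(a+b−2) = 10/45.9 ≈ 0.218.

p̂_MAP = 0.218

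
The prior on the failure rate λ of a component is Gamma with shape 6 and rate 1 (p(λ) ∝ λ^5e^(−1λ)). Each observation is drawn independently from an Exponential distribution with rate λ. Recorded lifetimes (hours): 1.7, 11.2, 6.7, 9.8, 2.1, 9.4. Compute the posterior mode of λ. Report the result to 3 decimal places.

λ̂_MAP = 0.263

The Exponential(rate=λ) likelihood is ∝ λ^n e^(−λΣtᵢ). Here n = 6 and Σtᵢ = 1.7 + 11.2 + 6.7 + 9.8 + 2.1 + 9.4 = 40.9.
Posterior ∝ λ^5e^(−1λ) · λ^6e^(−40.9λ) = λ^11e^(−41.9λ), i.e. Gamma(12, 41.9).
Mode = (a−1)/b = 11/41.9 ≈ 0.263.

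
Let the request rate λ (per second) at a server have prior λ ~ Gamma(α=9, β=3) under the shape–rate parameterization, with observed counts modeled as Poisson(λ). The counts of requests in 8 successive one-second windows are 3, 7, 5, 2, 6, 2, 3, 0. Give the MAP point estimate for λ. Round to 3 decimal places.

Σxᵢ = 3+7+5+2+6+2+3+0 = 28, with n = 8.
Posterior ∝ λ^8e^(−3λ) · λ^28e^(−8λ) = λ^36e^(−11λ), i.e. Gamma(shape=37, rate=11).
The mode of a Gamma(a, b) with a ≥ 1 (shape–rate) is (a−1)/b = 36/11 ≈ 3.273.

λ̂_MAP = 3.273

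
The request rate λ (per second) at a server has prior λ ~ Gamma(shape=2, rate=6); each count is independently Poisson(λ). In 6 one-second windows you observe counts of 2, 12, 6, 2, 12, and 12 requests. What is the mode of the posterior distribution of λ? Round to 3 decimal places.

λ̂_MAP = 3.917

Σxᵢ = 2+12+6+2+12+12 = 46, with n = 6.
Posterior ∝ λe^(−6λ) · λ^46e^(−6λ) = λ^47e^(−12λ), i.e. Gamma(shape=48, rate=12).
The mode of a Gamma(a, b) with a ≥ 1 (shape–rate) is (a−1)/b = 47/12 ≈ 3.917.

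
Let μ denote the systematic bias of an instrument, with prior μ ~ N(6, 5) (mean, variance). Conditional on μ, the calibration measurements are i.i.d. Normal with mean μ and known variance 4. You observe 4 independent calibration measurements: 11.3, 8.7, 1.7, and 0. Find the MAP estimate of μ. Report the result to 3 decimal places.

n = 4; x̄ = (11.3 + 8.7 + 1.7 + 0)/4 = 21.7/4 = 5.425.
For a Normal prior and Normal likelihood with known variance, the posterior is Normal; its mode equals its mean, the precision-weighted average.
Prior precision 1/σ₀² = 1/5 = 0.2; data precision n/σ² = 4/4 = 1.
μ̂ = (0.2·6 + 1·5.425) / (0.2 + 1) = 6.625/1.2 = 265/48 ≈ 5.521.

μ̂_MAP = 5.521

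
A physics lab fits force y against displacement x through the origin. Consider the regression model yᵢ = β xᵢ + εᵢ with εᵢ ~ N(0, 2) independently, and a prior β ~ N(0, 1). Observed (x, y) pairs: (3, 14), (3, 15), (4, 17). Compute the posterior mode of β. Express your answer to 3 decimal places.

log p(β | y) = −Σ(yᵢ − βxᵢ)²/(2·2) − β²/(2·1) + const.
Setting the derivative to zero: Σxᵢ(yᵢ − βxᵢ)/2 − β/1 = 0, so β = Σxᵢyᵢ / (Σxᵢ² + σ²/τ²).
Σxᵢyᵢ = 3·14 + 3·15 + 4·17 = 155; Σxᵢ² = 34; σ²/τ² = 2.
β̂_MAP = 155 / (34 + 2) = 155/36 ≈ 4.306.

β̂_MAP = 4.306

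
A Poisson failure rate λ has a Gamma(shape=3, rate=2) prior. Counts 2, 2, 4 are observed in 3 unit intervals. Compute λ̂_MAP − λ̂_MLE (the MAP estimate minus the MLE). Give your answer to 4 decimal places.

MAP − MLE = -0.6667

Σxᵢ = 8. Posterior is Gamma(11, 5); MAP = (11−1)/5 = 10/5 ≈ 2.00000.
MLE = x̄ = 8/3 ≈ 2.66667.
Difference = 10/5 − 8/3 = -2/3 ≈ -0.6667.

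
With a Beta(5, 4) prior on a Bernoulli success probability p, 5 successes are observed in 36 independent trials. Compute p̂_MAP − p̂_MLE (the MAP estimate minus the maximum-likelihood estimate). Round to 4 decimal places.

MAP − MLE = 0.0704

Posterior is Beta(10, 35); MAP = (10−1)/(45−2) = 9/43 ≈ 0.20930.
MLE ignores the prior: p̂_MLE = k/n = 5/36 ≈ 0.13889.
Difference = 9/43 − 5/36 = 109/1548 ≈ 0.0704.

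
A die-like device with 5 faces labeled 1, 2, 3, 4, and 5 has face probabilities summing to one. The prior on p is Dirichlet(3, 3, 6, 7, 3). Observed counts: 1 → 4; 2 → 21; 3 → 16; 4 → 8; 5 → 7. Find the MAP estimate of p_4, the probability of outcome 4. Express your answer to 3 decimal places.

The posterior is Dirichlet(αᵢ + nᵢ) = Dirichlet(7, 24, 22, 15, 10).
For a Dirichlet(a₁,…,a_K) with all aᵢ > 1, the mode has j-th component (aⱼ − 1)/(Σaᵢ − K).
Here Σaᵢ = 78 and K = 5, so p_4 = (15 − 1)/(78 − 5) = 14/73 ≈ 0.192.

MAP estimate: 0.192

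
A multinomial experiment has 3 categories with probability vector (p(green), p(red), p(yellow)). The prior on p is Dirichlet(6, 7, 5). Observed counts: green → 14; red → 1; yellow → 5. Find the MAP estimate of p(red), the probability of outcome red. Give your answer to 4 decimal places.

The posterior is Dirichlet(αᵢ + nᵢ) = Dirichlet(20, 8, 10).
For a Dirichlet(a₁,…,a_K) with all aᵢ > 1, the mode has j-th component (aⱼ − 1)/(Σaᵢ − K).
Here Σaᵢ = 38 and K = 3, so p(red) = (8 − 1)/(38 − 3) = 7/35 ≈ 0.2000.

MAP estimate of p(red) = 0.2000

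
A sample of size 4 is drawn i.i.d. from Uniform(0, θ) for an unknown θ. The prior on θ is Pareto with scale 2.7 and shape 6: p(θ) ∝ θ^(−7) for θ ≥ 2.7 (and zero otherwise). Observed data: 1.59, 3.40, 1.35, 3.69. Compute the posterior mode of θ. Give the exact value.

The Uniform(0, θ) likelihood is θ^(−n) for θ ≥ max(xᵢ), zero otherwise. Here max(xᵢ) = 3.69.
Posterior ∝ θ^(−7) · θ^(−4) = θ^(−11) on θ ≥ max(2.7, 3.69) = 3.69.
This density is strictly decreasing in θ, so the posterior mode lies at the lower boundary of the support.

θ̂_MAP = 3.69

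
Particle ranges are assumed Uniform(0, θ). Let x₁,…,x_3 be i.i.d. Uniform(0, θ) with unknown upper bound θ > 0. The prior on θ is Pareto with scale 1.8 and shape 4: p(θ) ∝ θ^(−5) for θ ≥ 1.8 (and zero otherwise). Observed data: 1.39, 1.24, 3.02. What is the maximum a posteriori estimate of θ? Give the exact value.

The Uniform(0, θ) likelihood is θ^(−n) for θ ≥ max(xᵢ), zero otherwise. Here max(xᵢ) = 3.02.
Posterior ∝ θ^(−5) · θ^(−3) = θ^(−8) on θ ≥ max(1.8, 3.02) = 3.02.
This density is strictly decreasing in θ, so the posterior mode lies at the lower boundary of the support.

θ̂_MAP = 3.02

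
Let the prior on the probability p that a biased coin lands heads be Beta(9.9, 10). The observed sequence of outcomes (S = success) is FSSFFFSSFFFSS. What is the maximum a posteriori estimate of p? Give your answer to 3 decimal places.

Prior: Beta(9.9, 10).
Data: 6 successes in 13 trials (from the sequence). The binomial likelihood contributes p^6(1−p)^7, so the posterior is Beta(9.9+6, 10+7) = Beta(15.9, 17).
For Beta(a, b) with a, b > 1 the mode is (a−1)/(a+b−2) = 14.9/30.9 ≈ 0.482.

p̂_MAP = 0.482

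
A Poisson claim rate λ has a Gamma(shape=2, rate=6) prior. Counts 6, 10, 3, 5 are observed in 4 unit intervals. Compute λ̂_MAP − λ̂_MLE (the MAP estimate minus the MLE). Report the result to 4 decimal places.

Σxᵢ = 24. Posterior is Gamma(26, 10); MAP = (26−1)/10 = 25/10 ≈ 2.50000.
MLE = x̄ = 24/4 ≈ 6.00000.
Difference = 25/10 − 24/4 = -7/2 ≈ -3.5000.

MAP − MLE = -3.5000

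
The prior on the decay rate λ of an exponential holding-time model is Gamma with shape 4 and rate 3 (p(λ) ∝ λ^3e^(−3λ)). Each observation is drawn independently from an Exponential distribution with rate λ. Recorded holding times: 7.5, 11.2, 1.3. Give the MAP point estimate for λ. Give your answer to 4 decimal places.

λ̂_MAP = 0.2609

The Exponential(rate=λ) likelihood is ∝ λ^n e^(−λΣtᵢ). Here n = 3 and Σtᵢ = 7.5 + 11.2 + 1.3 = 20.
Posterior ∝ λ^3e^(−3λ) · λ^3e^(−20λ) = λ^6e^(−23λ), i.e. Gamma(7, 23).
Mode = (a−1)/b = 6/23 ≈ 0.2609.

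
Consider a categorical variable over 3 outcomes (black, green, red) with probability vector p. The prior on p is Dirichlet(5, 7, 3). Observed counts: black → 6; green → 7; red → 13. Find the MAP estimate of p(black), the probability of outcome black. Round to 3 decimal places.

The posterior is Dirichlet(αᵢ + nᵢ) = Dirichlet(11, 14, 16).
For a Dirichlet(a₁,…,a_K) with all aᵢ > 1, the mode has j-th component (aⱼ − 1)/(Σaᵢ − K).
Here Σaᵢ = 41 and K = 3, so p(black) = (11 − 1)/(41 − 3) = 10/38 ≈ 0.263.

MAP estimate of p(black) = 0.263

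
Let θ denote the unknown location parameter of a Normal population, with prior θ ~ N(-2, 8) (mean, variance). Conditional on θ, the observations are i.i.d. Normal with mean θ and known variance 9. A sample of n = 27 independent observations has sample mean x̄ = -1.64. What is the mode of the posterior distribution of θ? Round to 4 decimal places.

θ̂_MAP = -1.6544

n = 27, x̄ = -1.64.
For a Normal prior and Normal likelihood with known variance, the posterior is Normal; its mode equals its mean, the precision-weighted average.
Prior precision 1/σ₀² = 1/8 = 0.125; data precision n/σ² = 27/9 = 3.
θ̂ = (0.125·(-2) + 3·(-1.64)) / (0.125 + 3) = (-5.17)/3.125 = -1.6544.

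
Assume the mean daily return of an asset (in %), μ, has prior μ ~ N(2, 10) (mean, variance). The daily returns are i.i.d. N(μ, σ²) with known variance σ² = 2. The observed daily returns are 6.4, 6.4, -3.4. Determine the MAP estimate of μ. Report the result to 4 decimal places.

n = 3; x̄ = (6.4 + 6.4 + (-3.4))/3 = 9.4/3 = 47/15 ≈ 3.1333.
For a Normal prior and Normal likelihood with known variance, the posterior is Normal; its mode equals its mean, the precision-weighted average.
Prior precision 1/σ₀² = 1/10 = 0.1; data precision n/σ² = 3/2 = 1.5.
μ̂ = (0.1·2 + 1.5·(47/15)) / (0.1 + 1.5) = 4.9/1.6 = 3.0625.

μ̂_MAP = 3.0625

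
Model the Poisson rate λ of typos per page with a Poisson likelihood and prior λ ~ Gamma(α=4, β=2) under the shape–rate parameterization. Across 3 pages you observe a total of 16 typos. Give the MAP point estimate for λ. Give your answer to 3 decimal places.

Σxᵢ = 16, n = 3.
Posterior ∝ λ^3e^(−2λ) · λ^16e^(−3λ) = λ^19e^(−5λ), i.e. Gamma(shape=20, rate=5).
The mode of a Gamma(a, b) with a ≥ 1 (shape–rate) is (a−1)/b = 19/5 ≈ 3.800.

λ̂_MAP = 3.800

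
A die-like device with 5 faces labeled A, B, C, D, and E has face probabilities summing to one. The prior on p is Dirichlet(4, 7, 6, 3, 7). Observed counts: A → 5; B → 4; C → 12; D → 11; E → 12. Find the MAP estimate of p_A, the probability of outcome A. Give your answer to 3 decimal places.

The posterior is Dirichlet(αᵢ + nᵢ) = Dirichlet(9, 11, 18, 14, 19).
For a Dirichlet(a₁,…,a_K) with all aᵢ > 1, the mode has j-th component (aⱼ − 1)/(Σaᵢ − K).
Here Σaᵢ = 71 and K = 5, so p_A = (9 − 1)/(71 − 5) = 8/66 ≈ 0.121.

MAP estimate of p_A = 0.121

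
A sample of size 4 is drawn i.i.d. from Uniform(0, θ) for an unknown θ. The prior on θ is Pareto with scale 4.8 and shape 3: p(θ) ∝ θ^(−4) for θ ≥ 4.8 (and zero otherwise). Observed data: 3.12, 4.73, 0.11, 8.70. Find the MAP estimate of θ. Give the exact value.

The Uniform(0, θ) likelihood is θ^(−n) for θ ≥ max(xᵢ), zero otherwise. Here max(xᵢ) = 8.70.
Posterior ∝ θ^(−4) · θ^(−4) = θ^(−8) on θ ≥ max(4.8, 8.70) = 8.70.
This density is strictly decreasing in θ, so the posterior mode lies at the lower boundary of the support.

θ̂_MAP = 8.70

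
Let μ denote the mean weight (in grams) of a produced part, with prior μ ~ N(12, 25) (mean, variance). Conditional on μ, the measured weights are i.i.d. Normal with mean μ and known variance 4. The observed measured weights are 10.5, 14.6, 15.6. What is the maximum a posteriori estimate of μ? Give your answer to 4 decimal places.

μ̂_MAP = 13.4873

n = 3; x̄ = (10.5 + 14.6 + 15.6)/3 = 40.7/3 = 407/30 ≈ 13.5667.
For a Normal prior and Normal likelihood with known variance, the posterior is Normal; its mode equals its mean, the precision-weighted average.
Prior precision 1/σ₀² = 1/25 = 0.04; data precision n/σ² = 3/4 = 0.75.
μ̂ = (0.04·12 + 0.75·(407/30)) / (0.04 + 0.75) = 10.655/0.79 = 2131/158 ≈ 13.4873.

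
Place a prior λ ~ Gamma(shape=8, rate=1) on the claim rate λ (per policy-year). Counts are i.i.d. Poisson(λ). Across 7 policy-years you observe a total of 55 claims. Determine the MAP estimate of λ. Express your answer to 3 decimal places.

Σxᵢ = 55, n = 7.
Posterior ∝ λ^7e^(−1λ) · λ^55e^(−7λ) = λ^62e^(−8λ), i.e. Gamma(shape=63, rate=8).
The mode of a Gamma(a, b) with a ≥ 1 (shape–rate) is (a−1)/b = 62/8 ≈ 7.750.

λ̂_MAP = 7.750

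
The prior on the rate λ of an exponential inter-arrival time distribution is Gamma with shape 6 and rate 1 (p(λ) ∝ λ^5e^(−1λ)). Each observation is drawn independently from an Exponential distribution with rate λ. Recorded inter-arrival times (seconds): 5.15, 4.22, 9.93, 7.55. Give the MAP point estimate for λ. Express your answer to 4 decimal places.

The Exponential(rate=λ) likelihood is ∝ λ^n e^(−λΣtᵢ). Here n = 4 and Σtᵢ = 5.15 + 4.22 + 9.93 + 7.55 = 26.85.
Posterior ∝ λ^5e^(−1λ) · λ^4e^(−26.85λ) = λ^9e^(−27.85λ), i.e. Gamma(10, 27.85).
Mode = (a−1)/b = 9/27.85 ≈ 0.3232.

λ̂_MAP = 0.3232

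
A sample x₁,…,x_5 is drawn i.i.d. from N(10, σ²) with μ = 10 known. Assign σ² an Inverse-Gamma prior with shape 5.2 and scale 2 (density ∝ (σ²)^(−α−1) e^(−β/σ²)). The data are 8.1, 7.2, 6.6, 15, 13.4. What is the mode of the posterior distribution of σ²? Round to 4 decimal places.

Sum of squared deviations about the known mean: SS = (8.1−10)² + (7.2−10)² + (6.6−10)² + (15−10)² + (13.4−10)² = 59.57.
The Normal likelihood contributes (σ²)^(−n/2) exp(−SS/(2σ²)), so the posterior is Inverse-Gamma(α + n/2, β + SS/2) = Inverse-Gamma(7.7, 31.785).
The mode of Inverse-Gamma(a, b) is b/(a+1) = 31.785/8.7 ≈ 3.6534.

σ̂²_MAP = 3.6534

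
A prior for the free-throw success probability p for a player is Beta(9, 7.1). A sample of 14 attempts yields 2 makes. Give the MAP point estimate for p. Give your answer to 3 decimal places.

Prior: Beta(9, 7.1).
Data: 2 successes in 14 trials. The binomial likelihood contributes p^2(1−p)^12, so the posterior is Beta(9+2, 7.1+12) = Beta(11, 19.1).
For Beta(a, b) with a, b > 1 the mode is (a−1)/(a+b−2) = 10/28.1 ≈ 0.356.

p̂_MAP = 0.356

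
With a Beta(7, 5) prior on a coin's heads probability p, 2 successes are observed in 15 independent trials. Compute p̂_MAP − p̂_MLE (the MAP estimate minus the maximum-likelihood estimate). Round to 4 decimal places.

MAP − MLE = 0.1867

Posterior is Beta(9, 18); MAP = (9−1)/(27−2) = 8/25 ≈ 0.32000.
MLE ignores the prior: p̂_MLE = k/n = 2/15 ≈ 0.13333.
Difference = 8/25 − 2/15 = 14/75 ≈ 0.1867.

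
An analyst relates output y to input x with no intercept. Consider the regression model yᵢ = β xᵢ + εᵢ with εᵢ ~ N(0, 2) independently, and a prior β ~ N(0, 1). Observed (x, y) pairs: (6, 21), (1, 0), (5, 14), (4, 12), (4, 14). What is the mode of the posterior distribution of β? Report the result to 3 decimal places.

log p(β | y) = −Σ(yᵢ − βxᵢ)²/(2·2) − β²/(2·1) + const.
Setting the derivative to zero: Σxᵢ(yᵢ − βxᵢ)/2 − β/1 = 0, so β = Σxᵢyᵢ / (Σxᵢ² + σ²/τ²).
Σxᵢyᵢ = 6·21 + 1·0 + 5·14 + 4·12 + 4·14 = 300; Σxᵢ² = 94; σ²/τ² = 2.
β̂_MAP = 300 / (94 + 2) = 300/96 ≈ 3.125.

β̂_MAP = 3.125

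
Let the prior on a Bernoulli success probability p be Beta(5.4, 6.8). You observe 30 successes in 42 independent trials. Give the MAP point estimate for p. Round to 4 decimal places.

p̂_MAP = 0.6590

Prior: Beta(5.4, 6.8).
Data: 30 successes in 42 trials. The binomial likelihood contributes p^30(1−p)^12, so the posterior is Beta(5.4+30, 6.8+12) = Beta(35.4, 18.8).
For Beta(a, b) with a, b > 1 the mode is (a−1)/(a+b−2) = 34.4/52.2 ≈ 0.6590.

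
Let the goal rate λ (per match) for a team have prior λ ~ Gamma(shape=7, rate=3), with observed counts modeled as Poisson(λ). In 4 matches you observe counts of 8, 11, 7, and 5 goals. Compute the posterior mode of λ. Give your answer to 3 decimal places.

λ̂_MAP = 5.286

Σxᵢ = 8+11+7+5 = 31, with n = 4.
Posterior ∝ λ^6e^(−3λ) · λ^31e^(−4λ) = λ^37e^(−7λ), i.e. Gamma(shape=38, rate=7).
The mode of a Gamma(a, b) with a ≥ 1 (shape–rate) is (a−1)/b = 37/7 ≈ 5.286.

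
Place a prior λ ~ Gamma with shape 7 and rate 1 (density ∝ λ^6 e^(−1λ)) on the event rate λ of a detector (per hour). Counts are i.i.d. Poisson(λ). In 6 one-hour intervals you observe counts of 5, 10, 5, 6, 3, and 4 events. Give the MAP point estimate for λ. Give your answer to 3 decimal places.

Σxᵢ = 5+10+5+6+3+4 = 33, with n = 6.
Posterior ∝ λ^6e^(−1λ) · λ^33e^(−6λ) = λ^39e^(−7λ), i.e. Gamma(shape=40, rate=7).
The mode of a Gamma(a, b) with a ≥ 1 (shape–rate) is (a−1)/b = 39/7 ≈ 5.571.

λ̂_MAP = 5.571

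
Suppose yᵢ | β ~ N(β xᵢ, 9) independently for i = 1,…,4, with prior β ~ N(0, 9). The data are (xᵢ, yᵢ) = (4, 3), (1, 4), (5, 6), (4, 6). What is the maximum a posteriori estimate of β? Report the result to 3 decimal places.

log p(β | y) = −Σ(yᵢ − βxᵢ)²/(2·9) − β²/(2·9) + const.
Setting the derivative to zero: Σxᵢ(yᵢ − βxᵢ)/9 − β/9 = 0, so β = Σxᵢyᵢ / (Σxᵢ² + σ²/τ²).
Σxᵢyᵢ = 4·3 + 1·4 + 5·6 + 4·6 = 70; Σxᵢ² = 58; σ²/τ² = 1.
β̂_MAP = 70 / (58 + 1) = 70/59 ≈ 1.186.

β̂_MAP = 1.186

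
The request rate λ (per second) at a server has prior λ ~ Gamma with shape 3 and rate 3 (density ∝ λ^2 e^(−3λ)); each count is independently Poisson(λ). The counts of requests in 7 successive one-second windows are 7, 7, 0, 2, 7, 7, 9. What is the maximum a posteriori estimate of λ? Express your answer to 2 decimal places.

λ̂_MAP = 4.10

Σxᵢ = 7+7+0+2+7+7+9 = 39, with n = 7.
Posterior ∝ λ^2e^(−3λ) · λ^39e^(−7λ) = λ^41e^(−10λ), i.e. Gamma(shape=42, rate=10).
The mode of a Gamma(a, b) with a ≥ 1 (shape–rate) is (a−1)/b = 41/10 ≈ 4.10.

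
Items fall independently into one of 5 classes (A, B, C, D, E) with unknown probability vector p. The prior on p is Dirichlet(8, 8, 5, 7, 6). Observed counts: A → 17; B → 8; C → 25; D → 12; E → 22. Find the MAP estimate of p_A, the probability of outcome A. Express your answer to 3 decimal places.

The posterior is Dirichlet(αᵢ + nᵢ) = Dirichlet(25, 16, 30, 19, 28).
For a Dirichlet(a₁,…,a_K) with all aᵢ > 1, the mode has j-th component (aⱼ − 1)/(Σaᵢ − K).
Here Σaᵢ = 118 and K = 5, so p_A = (25 − 1)/(118 − 5) = 24/113 ≈ 0.212.

MAP estimate of p_A = 0.212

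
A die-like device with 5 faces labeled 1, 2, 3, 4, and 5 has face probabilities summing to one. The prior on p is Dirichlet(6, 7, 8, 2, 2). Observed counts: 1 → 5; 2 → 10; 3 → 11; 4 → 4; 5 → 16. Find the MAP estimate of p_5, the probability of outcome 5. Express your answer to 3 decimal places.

MAP estimate: 0.258

The posterior is Dirichlet(αᵢ + nᵢ) = Dirichlet(11, 17, 19, 6, 18).
For a Dirichlet(a₁,…,a_K) with all aᵢ > 1, the mode has j-th component (aⱼ − 1)/(Σaᵢ − K).
Here Σaᵢ = 71 and K = 5, so p_5 = (18 − 1)/(71 − 5) = 17/66 ≈ 0.258.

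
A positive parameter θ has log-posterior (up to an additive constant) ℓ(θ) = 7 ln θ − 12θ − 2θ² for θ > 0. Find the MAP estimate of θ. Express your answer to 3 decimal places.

ℓ'(θ) = 7/θ − 12 − 4θ. Setting this to zero and multiplying by θ: 4θ² + 12θ − 7 = 0.
θ = (−12 + √(12² + 4·4·7)) / (2·4) = (−12 + √256) / 8 = (−12 + 16)/8 = 1/2.
ℓ''(θ) = −7/θ² − 4 < 0, confirming a maximum.

θ̂_MAP = 0.500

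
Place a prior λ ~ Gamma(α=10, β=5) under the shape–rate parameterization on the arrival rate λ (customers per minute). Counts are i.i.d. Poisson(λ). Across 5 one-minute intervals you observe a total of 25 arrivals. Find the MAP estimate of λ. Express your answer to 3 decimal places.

Σxᵢ = 25, n = 5.
Posterior ∝ λ^9e^(−5λ) · λ^25e^(−5λ) = λ^34e^(−10λ), i.e. Gamma(shape=35, rate=10).
The mode of a Gamma(a, b) with a ≥ 1 (shape–rate) is (a−1)/b = 34/10 ≈ 3.400.

λ̂_MAP = 3.400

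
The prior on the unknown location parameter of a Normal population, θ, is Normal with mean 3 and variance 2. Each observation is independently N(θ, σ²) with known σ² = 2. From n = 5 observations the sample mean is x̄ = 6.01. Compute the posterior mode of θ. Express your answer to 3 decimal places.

n = 5, x̄ = 6.01.
For a Normal prior and Normal likelihood with known variance, the posterior is Normal; its mode equals its mean, the precision-weighted average.
Prior precision 1/σ₀² = 1/2 = 0.5; data precision n/σ² = 5/2 = 2.5.
θ̂ = (0.5·3 + 2.5·6.01) / (0.5 + 2.5) = 16.525/3 = 661/120 ≈ 5.508.

θ̂_MAP = 5.508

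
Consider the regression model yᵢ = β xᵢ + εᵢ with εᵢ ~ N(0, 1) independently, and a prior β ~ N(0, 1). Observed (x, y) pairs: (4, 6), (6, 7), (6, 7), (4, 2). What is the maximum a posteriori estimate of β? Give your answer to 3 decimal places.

log p(β | y) = −Σ(yᵢ − βxᵢ)²/(2·1) − β²/(2·1) + const.
Setting the derivative to zero: Σxᵢ(yᵢ − βxᵢ)/1 − β/1 = 0, so β = Σxᵢyᵢ / (Σxᵢ² + σ²/τ²).
Σxᵢyᵢ = 4·6 + 6·7 + 6·7 + 4·2 = 116; Σxᵢ² = 104; σ²/τ² = 1.
β̂_MAP = 116 / (104 + 1) = 116/105 ≈ 1.105.

β̂_MAP = 1.105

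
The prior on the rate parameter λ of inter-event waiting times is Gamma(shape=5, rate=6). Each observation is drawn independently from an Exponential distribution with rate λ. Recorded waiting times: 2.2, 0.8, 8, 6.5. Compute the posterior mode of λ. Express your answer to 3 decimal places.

λ̂_MAP = 0.340

The Exponential(rate=λ) likelihood is ∝ λ^n e^(−λΣtᵢ). Here n = 4 and Σtᵢ = 2.2 + 0.8 + 8 + 6.5 = 17.5.
Posterior ∝ λ^4e^(−6λ) · λ^4e^(−17.5λ) = λ^8e^(−23.5λ), i.e. Gamma(9, 23.5).
Mode = (a−1)/b = 8/23.5 ≈ 0.340.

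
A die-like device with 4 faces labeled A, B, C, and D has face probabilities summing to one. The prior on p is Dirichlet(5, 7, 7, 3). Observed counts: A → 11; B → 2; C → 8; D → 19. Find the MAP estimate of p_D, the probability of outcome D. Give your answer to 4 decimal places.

MAP estimate of p_D = 0.3621

The posterior is Dirichlet(αᵢ + nᵢ) = Dirichlet(16, 9, 15, 22).
For a Dirichlet(a₁,…,a_K) with all aᵢ > 1, the mode has j-th component (aⱼ − 1)/(Σaᵢ − K).
Here Σaᵢ = 62 and K = 4, so p_D = (22 − 1)/(62 − 4) = 21/58 ≈ 0.3621.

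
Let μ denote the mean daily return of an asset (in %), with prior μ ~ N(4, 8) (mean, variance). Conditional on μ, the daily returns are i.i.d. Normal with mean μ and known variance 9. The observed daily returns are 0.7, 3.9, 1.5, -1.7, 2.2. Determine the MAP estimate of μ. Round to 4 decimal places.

n = 5; x̄ = (0.7 + 3.9 + 1.5 + (-1.7) + 2.2)/5 = 6.6/5 = 1.32.
For a Normal prior and Normal likelihood with known variance, the posterior is Normal; its mode equals its mean, the precision-weighted average.
Prior precision 1/σ₀² = 1/8 = 0.125; data precision n/σ² = 5/9.
μ̂ = (0.125·4 + (5/9)·1.32) / (0.125 + 5/9) = (37/30)/(49/72) = 444/245 ≈ 1.8122.

μ̂_MAP = 1.8122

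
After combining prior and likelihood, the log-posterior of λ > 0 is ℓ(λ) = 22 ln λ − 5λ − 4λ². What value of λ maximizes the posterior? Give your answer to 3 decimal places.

ℓ'(λ) = 22/λ − 5 − 8λ. Setting this to zero and multiplying by λ: 8λ² + 5λ − 22 = 0.
λ = (−5 + √(5² + 4·8·22)) / (2·8) = (−5 + √729) / 16 = (−5 + 27)/16 = 11/8.
ℓ''(λ) = −22/λ² − 8 < 0, confirming a maximum.

λ̂_MAP = 1.375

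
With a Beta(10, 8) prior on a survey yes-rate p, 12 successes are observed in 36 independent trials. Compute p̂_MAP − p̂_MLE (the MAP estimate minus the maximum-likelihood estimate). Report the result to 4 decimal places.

Posterior is Beta(22, 32); MAP = (22−1)/(54−2) = 21/52 ≈ 0.40385.
MLE ignores the prior: p̂_MLE = k/n = 12/36 ≈ 0.33333.
Difference = 21/52 − 12/36 = 11/156 ≈ 0.0705.

MAP − MLE = 0.0705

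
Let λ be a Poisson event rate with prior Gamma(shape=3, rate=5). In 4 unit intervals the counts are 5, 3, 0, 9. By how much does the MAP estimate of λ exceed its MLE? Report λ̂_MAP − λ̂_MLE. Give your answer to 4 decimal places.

Σxᵢ = 17. Posterior is Gamma(20, 9); MAP = (20−1)/9 = 19/9 ≈ 2.11111.
MLE = x̄ = 17/4 ≈ 4.25000.
Difference = 19/9 − 17/4 = -77/36 ≈ -2.1389.

MAP − MLE = -2.1389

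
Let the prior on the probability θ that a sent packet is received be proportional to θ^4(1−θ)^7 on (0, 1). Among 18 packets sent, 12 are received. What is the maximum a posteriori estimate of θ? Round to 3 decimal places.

θ̂_MAP = 0.552

The prior density ∝ θ^4(1−θ)^7 is the kernel of Beta(5, 8).
Data: 12 successes in 18 trials. The binomial likelihood contributes θ^12(1−θ)^6, so the posterior is Beta(5+12, 8+6) = Beta(17, 14).
For Beta(a, b) with a, b > 1 the mode is (a−1)/(a+b−2) = 16/29 ≈ 0.552.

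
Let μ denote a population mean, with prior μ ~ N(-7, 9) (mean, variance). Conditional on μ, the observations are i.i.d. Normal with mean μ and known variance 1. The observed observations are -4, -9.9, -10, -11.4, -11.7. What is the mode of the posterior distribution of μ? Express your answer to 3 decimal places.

n = 5; x̄ = ((-4) + (-9.9) + (-10) + (-11.4) + (-11.7))/5 = -47/5 = -9.4.
For a Normal prior and Normal likelihood with known variance, the posterior is Normal; its mode equals its mean, the precision-weighted average.
Prior precision 1/σ₀² = 1/9; data precision n/σ² = 5/1 = 5.
μ̂ = ((1/9)·(-7) + 5·(-9.4)) / (1/9 + 5) = (-430/9)/(46/9) = -215/23 ≈ -9.348.

μ̂_MAP = -9.348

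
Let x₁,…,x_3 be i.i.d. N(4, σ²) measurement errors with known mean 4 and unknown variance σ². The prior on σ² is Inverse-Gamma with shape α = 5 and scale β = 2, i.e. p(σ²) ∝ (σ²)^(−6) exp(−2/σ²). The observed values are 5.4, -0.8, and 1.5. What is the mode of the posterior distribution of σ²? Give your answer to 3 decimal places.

Sum of squared deviations about the known mean: SS = (5.4−4)² + (-0.8−4)² + (1.5−4)² = 31.25.
The Normal likelihood contributes (σ²)^(−n/2) exp(−SS/(2σ²)), so the posterior is Inverse-Gamma(α + n/2, β + SS/2) = Inverse-Gamma(6.5, 17.625).
The mode of Inverse-Gamma(a, b) is b/(a+1) = 17.625/7.5 ≈ 2.350.

σ̂²_MAP = 2.350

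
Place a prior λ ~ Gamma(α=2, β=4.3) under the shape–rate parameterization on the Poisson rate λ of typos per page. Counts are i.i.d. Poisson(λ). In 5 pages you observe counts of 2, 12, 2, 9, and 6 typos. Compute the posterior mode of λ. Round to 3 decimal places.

Σxᵢ = 2+12+2+9+6 = 31, with n = 5.
Posterior ∝ λe^(−4.3λ) · λ^31e^(−5λ) = λ^32e^(−9.3λ), i.e. Gamma(shape=33, rate=9.3).
The mode of a Gamma(a, b) with a ≥ 1 (shape–rate) is (a−1)/b = 32/9.3 ≈ 3.441.

λ̂_MAP = 3.441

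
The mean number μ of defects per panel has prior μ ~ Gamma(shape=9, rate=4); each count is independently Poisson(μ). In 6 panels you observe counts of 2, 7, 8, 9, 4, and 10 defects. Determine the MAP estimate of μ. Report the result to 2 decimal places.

Σxᵢ = 2+7+8+9+4+10 = 40, with n = 6.
Posterior ∝ μ^8e^(−4μ) · μ^40e^(−6μ) = μ^48e^(−10μ), i.e. Gamma(shape=49, rate=10).
The mode of a Gamma(a, b) with a ≥ 1 (shape–rate) is (a−1)/b = 48/10 ≈ 4.80.

μ̂_MAP = 4.80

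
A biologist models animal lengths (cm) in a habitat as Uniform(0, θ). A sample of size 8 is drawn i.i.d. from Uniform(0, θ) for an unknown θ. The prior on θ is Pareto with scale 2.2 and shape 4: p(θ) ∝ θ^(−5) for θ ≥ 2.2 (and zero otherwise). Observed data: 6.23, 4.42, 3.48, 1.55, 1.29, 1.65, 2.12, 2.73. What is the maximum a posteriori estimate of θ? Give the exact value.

θ̂_MAP = 6.23

The Uniform(0, θ) likelihood is θ^(−n) for θ ≥ max(xᵢ), zero otherwise. Here max(xᵢ) = 6.23.
Posterior ∝ θ^(−5) · θ^(−8) = θ^(−13) on θ ≥ max(2.2, 6.23) = 6.23.
This density is strictly decreasing in θ, so the posterior mode lies at the lower boundary of the support.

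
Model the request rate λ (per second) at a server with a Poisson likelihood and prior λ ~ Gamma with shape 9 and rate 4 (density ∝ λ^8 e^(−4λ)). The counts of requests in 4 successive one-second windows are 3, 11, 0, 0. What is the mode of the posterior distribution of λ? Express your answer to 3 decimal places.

Σxᵢ = 3+11+0+0 = 14, with n = 4.
Posterior ∝ λ^8e^(−4λ) · λ^14e^(−4λ) = λ^22e^(−8λ), i.e. Gamma(shape=23, rate=8).
The mode of a Gamma(a, b) with a ≥ 1 (shape–rate) is (a−1)/b = 22/8 ≈ 2.750.

λ̂_MAP = 2.750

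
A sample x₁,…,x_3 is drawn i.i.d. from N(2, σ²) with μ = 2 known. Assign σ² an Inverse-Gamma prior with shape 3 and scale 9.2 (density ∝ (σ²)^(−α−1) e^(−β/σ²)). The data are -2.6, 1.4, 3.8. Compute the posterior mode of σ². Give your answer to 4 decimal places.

Sum of squared deviations about the known mean: SS = (-2.6−2)² + (1.4−2)² + (3.8−2)² = 24.76.
The Normal likelihood contributes (σ²)^(−n/2) exp(−SS/(2σ²)), so the posterior is Inverse-Gamma(α + n/2, β + SS/2) = Inverse-Gamma(4.5, 21.58).
The mode of Inverse-Gamma(a, b) is b/(a+1) = 21.58/5.5 ≈ 3.9236.

σ̂²_MAP = 3.9236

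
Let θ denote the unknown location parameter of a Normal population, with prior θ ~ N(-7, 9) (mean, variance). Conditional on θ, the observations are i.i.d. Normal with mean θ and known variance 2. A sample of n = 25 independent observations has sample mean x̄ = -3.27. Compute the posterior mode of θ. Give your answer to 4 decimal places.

θ̂_MAP = -3.3029

n = 25, x̄ = -3.27.
For a Normal prior and Normal likelihood with known variance, the posterior is Normal; its mode equals its mean, the precision-weighted average.
Prior precision 1/σ₀² = 1/9; data precision n/σ² = 25/2 = 12.5.
θ̂ = ((1/9)·(-7) + 12.5·(-3.27)) / (1/9 + 12.5) = (-2999/72)/(227/18) = -2999/908 ≈ -3.3029.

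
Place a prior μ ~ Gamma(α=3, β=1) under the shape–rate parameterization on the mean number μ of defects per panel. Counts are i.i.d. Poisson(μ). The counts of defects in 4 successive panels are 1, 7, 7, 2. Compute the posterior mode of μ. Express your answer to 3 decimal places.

Σxᵢ = 1+7+7+2 = 17, with n = 4.
Posterior ∝ μ^2e^(−1μ) · μ^17e^(−4μ) = μ^19e^(−5μ), i.e. Gamma(shape=20, rate=5).
The mode of a Gamma(a, b) with a ≥ 1 (shape–rate) is (a−1)/b = 19/5 ≈ 3.800.

μ̂_MAP = 3.800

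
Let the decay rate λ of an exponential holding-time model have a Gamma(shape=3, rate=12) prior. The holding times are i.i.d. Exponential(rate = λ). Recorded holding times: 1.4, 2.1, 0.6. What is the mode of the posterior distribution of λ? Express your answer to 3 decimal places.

λ̂_MAP = 0.311

The Exponential(rate=λ) likelihood is ∝ λ^n e^(−λΣtᵢ). Here n = 3 and Σtᵢ = 1.4 + 2.1 + 0.6 = 4.1.
Posterior ∝ λ^2e^(−12λ) · λ^3e^(−4.1λ) = λ^5e^(−16.1λ), i.e. Gamma(6, 16.1).
Mode = (a−1)/b = 5/16.1 ≈ 0.311.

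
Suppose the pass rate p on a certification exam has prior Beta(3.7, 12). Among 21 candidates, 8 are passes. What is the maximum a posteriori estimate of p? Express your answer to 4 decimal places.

Prior: Beta(3.7, 12).
Data: 8 successes in 21 trials. The binomial likelihood contributes p^8(1−p)^13, so the posterior is Beta(3.7+8, 12+13) = Beta(11.7, 25).
For Beta(a, b) with a, b > 1 the mode is (a−1)/(a+b−2) = 10.7/34.7 ≈ 0.3084.

p̂_MAP = 0.3084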